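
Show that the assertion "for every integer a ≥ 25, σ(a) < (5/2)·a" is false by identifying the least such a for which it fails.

a = 36

Check each integer a ≥ 25 in order until the claim fails.
For a = 25, 26, 27, 28, …, 33, 34, 35 the conclusion holds.
a = 36: σ(36) = 91; 91 ≥ 90.
Thus a = 36 disproves the claim, and no smaller a works.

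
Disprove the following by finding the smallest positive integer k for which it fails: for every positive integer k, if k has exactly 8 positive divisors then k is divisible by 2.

k = 105

The first 12 eligible values, up to k = 104, all satisfy the conclusion.
k = 105: τ(105) = 8; 105 mod 2 = 1.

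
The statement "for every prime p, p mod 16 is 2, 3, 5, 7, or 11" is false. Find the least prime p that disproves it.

p = 13

A counterexample is any prime p such that the claim fails; we check each in order.
p = 2: 2 mod 16 = 2.
p = 3: 3 mod 16 = 3.
p = 5: 5 mod 16 = 5.
p = 7: 7 mod 16 = 7.
p = 11: 11 mod 16 = 11.
p = 13: 13 mod 16 = 13 — not in {2, 3, 5, 7, 11}.
Hence p = 13 is a counterexample.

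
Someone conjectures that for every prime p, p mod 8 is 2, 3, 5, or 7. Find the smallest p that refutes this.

The first 6 eligible values, up to p = 13, all satisfy the conclusion.
p = 17: 17 mod 8 = 1 — not in {2, 3, 5, 7}.
Hence p = 17 is a counterexample.

p = 17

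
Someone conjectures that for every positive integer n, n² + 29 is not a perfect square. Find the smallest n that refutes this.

n = 14

For n = 1, 2, 3, 4, …, 11, 12, 13 the conclusion holds.
n = 14: 14² + 29 = 225 = 15², a perfect square.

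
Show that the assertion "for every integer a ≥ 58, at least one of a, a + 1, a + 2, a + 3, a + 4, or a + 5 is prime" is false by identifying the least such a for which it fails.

A counterexample is any integer a ≥ 58 such that a, a + 1, a + 2, a + 3, a + 4, a + 5 are all composite; we check each in order.
For a = 58, 59, 60, 61, …, 87, 88, 89 the conclusion holds.
a = 90: 90 = 2 × 45; 91 = 7 × 13; 92 = 2 × 46; 93 = 3 × 31; 94 = 2 × 47; 95 = 5 × 19 — all composite.
Thus a = 90 disproves the claim, and no smaller a works.

a = 90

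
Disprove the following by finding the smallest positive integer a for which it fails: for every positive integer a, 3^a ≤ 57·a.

a = 6

A counterexample is any positive integer a such that 3^a > 57·a; we check each in order.
The first 5 eligible values, up to a = 5, all satisfy the conclusion.
a = 6: 3^a = 729 and 57·a = 342, so 729 > 342.
Hence a = 6 is a counterexample.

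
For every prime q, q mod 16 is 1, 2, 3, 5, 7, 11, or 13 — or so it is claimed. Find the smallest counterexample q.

q = 31

Check each prime q in order until the claim fails.
For q = 2, 3, 5, 7, 11, 13, 17, 19, 23, 29 the conclusion holds.
q = 31: 31 mod 16 = 15 — not in {1, 2, 3, 5, 7, 11, 13}.
So q = 31 is the smallest counterexample.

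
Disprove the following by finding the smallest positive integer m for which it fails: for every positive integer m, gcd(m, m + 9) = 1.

m = 3

A counterexample is any positive integer m such that gcd(m, m + 9) > 1; we check each in order.
For m = 1, 2 the conclusion holds.
m = 3: gcd(3, 12) = 3.
Hence m = 3 is a counterexample.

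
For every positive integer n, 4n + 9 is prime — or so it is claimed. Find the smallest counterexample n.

For n = 1, 2 the conclusion holds.
n = 3: 4n + 9 = 21 = 3 × 7, composite.

n = 3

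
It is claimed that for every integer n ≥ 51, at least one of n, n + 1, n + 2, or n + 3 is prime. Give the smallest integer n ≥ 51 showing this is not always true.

A counterexample is any integer n ≥ 51 such that n, n + 1, n + 2, n + 3 are all composite; we check each in order.
For n = 51, 52, 53 the conclusion holds.
n = 54: 54 = 2 × 27; 55 = 5 × 11; 56 = 2 × 28; 57 = 3 × 19 — all composite.
So n = 54 is the smallest counterexample.

n = 54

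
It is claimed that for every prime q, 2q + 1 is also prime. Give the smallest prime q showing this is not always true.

For q = 2, 3, 5 the conclusion holds.
q = 7: 2q + 1 = 15 = 3 × 5, not prime.
So q = 7 is the smallest counterexample.

q = 7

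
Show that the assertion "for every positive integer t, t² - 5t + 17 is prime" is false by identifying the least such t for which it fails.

A counterexample is any positive integer t such that t² - 5t + 17 is not prime; we check each in order.
For t = 1, 2, 3, 4, …, 10, 11, 12 the conclusion holds.
t = 13: t² - 5t + 17 = 121 = 11 × 11, composite.

t = 13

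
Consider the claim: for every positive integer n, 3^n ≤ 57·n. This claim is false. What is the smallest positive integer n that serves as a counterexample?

n = 6

A counterexample is any positive integer n such that 3^n > 57·n; we check each in order.
n = 1: 3^n = 3 and 57·n = 57, so 3 ≤ 57.
n = 2: 3^n = 9 and 57·n = 114, so 9 ≤ 114.
n = 3: 3^n = 27 and 57·n = 171, so 27 ≤ 171.
n = 4: 3^n = 81 and 57·n = 228, so 81 ≤ 228.
n = 5: 3^n = 243 and 57·n = 285, so 243 ≤ 285.
n = 6: 3^n = 729 and 57·n = 342, so 729 > 342.
Hence n = 6 is a counterexample.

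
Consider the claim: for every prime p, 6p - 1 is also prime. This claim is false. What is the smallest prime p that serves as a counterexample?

p = 11

We need the least prime p for which 6p - 1 is not prime.
The first 4 eligible values, up to p = 7, all satisfy the conclusion.
p = 11: 6p - 1 = 65 = 5 × 13, not prime.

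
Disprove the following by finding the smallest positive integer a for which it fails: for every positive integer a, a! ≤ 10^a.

For a = 1, 2, 3, 4, …, 22, 23, 24 the conclusion holds.
a = 25: a! = 15511210043330985984000000 and 10^a = 10000000000000000000000000, so 15511210043330985984000000 > 10000000000000000000000000.

a = 25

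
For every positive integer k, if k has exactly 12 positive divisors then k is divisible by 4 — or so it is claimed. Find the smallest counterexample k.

For k = 60, 72, 84 the conclusion holds.
k = 90: τ(90) = 12; 90 mod 4 = 2.

k = 90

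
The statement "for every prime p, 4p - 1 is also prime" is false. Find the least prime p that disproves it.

We need the least prime p for which 4p - 1 is not prime.
For p = 2, 3, 5 the conclusion holds.
p = 7: 4p - 1 = 27 = 3 × 9, not prime.
Thus p = 7 disproves the claim, and no smaller p works.

p = 7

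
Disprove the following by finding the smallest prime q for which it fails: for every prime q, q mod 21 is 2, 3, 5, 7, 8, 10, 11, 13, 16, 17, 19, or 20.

q = 43

Check each prime q in order until the claim fails.
The first 13 eligible values, up to q = 41, all satisfy the conclusion.
q = 43: 43 mod 21 = 1 — not in {2, 3, 5, 7, 8, 10, 11, 13, 16, 17, 19, 20}.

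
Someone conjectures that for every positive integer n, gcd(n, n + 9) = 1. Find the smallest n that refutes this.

For n = 1, 2 the conclusion holds.
n = 3: gcd(3, 12) = 3.

n = 3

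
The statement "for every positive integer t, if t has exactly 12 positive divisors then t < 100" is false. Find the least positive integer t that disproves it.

A counterexample is any positive integer t such that t has exactly 12 positive divisors but the claim fails; we check each in order.
The first 5 eligible values, up to t = 96, all satisfy the conclusion.
t = 108: τ(108) = 12; 108 ≥ 100.
So t = 108 is the smallest counterexample.

t = 108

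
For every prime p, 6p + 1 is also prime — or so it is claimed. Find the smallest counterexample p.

p = 19

A counterexample is any prime p such that 6p + 1 is not prime; we check each in order.
For p = 2, 3, 5, 7, 11, 13, 17 the conclusion holds.
p = 19: 6p + 1 = 115 = 5 × 23, not prime.
Thus p = 19 disproves the claim, and no smaller p works.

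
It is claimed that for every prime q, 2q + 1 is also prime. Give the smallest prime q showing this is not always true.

q = 7

For q = 2, 3, 5 the conclusion holds.
q = 7: 2q + 1 = 15 = 3 × 5, not prime.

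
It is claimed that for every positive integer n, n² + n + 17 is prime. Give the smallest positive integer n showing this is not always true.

The first 15 eligible values, up to n = 15, all satisfy the conclusion.
n = 16: n² + n + 17 = 289 = 17 × 17, composite.

n = 16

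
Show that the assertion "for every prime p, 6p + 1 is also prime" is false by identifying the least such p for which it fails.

p = 19

A counterexample is any prime p such that 6p + 1 is not prime; we check each in order.
p = 2: 6p + 1 = 13, prime.
p = 3: 6p + 1 = 19, prime.
p = 5: 6p + 1 = 31, prime.
p = 7: 6p + 1 = 43, prime.
p = 11: 6p + 1 = 67, prime.
p = 13: 6p + 1 = 79, prime.
p = 17: 6p + 1 = 103, prime.
p = 19: 6p + 1 = 115 = 5 × 23, not prime.
Thus p = 19 disproves the claim, and no smaller p works.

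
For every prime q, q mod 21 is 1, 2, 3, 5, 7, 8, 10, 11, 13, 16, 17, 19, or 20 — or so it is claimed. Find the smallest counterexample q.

We need the least prime q for which the claim fails.
For q = 2, 3, 5, 7, …, 53, 59, 61 the conclusion holds.
q = 67: 67 mod 21 = 4 — not in {1, 2, 3, 5, 7, 8, 10, 11, 13, 16, 17, 19, 20}.
So q = 67 is the smallest counterexample.

q = 67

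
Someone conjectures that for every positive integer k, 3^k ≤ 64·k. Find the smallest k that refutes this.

We need the least positive integer k for which 3^k > 64·k.
For k = 1, 2, 3, 4, 5 the conclusion holds.
k = 6: 3^k = 729 and 64·k = 384, so 729 > 384.
Thus k = 6 disproves the claim, and no smaller k works.

k = 6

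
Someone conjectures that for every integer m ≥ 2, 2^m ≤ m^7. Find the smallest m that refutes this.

m = 37

Check each integer m ≥ 2 in order until 2^m > m^7.
The first 35 eligible values, up to m = 36, all satisfy the conclusion.
m = 37: 2^m = 137438953472 and m^7 = 94931877133, so 137438953472 > 94931877133.
Hence m = 37 is a counterexample.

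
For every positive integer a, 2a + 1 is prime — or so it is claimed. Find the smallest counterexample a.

We need the least positive integer a for which 2a + 1 is not prime.
a = 1: 2a + 1 = 3, prime.
a = 2: 2a + 1 = 5, prime.
a = 3: 2a + 1 = 7, prime.
a = 4: 2a + 1 = 9 = 3 × 3, composite.

a = 4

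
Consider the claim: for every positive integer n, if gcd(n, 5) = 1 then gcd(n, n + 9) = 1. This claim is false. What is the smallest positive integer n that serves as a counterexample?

Check each positive integer n in order until gcd(n, 5) = 1 but gcd(n, n + 9) > 1.
For n = 1, 2 the conclusion holds.
n = 3: gcd(3, 12) = 3.
So n = 3 is the smallest counterexample.

n = 3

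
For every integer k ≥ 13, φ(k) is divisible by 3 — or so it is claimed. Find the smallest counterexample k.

k = 15

Check each integer k ≥ 13 in order until φ(k) is not divisible by 3.
For k = 13, 14 the conclusion holds.
k = 15: φ(15) = 8; 8 mod 3 = 2.
Thus k = 15 disproves the claim, and no smaller k works.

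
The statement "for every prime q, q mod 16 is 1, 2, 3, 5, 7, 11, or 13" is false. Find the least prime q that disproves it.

Check each prime q in order until the claim fails.
The first 10 eligible values, up to q = 29, all satisfy the conclusion.
q = 31: 31 mod 16 = 15 — not in {1, 2, 3, 5, 7, 11, 13}.
Thus q = 31 disproves the claim, and no smaller q works.

q = 31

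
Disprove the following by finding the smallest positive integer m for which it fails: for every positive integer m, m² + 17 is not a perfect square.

m = 8

The first 7 eligible values, up to m = 7, all satisfy the conclusion.
m = 8: 8² + 17 = 81 = 9², a perfect square.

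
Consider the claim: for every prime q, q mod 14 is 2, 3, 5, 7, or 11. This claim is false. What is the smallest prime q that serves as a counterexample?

The first 5 eligible values, up to q = 11, all satisfy the conclusion.
q = 13: 13 mod 14 = 13 — not in {2, 3, 5, 7, 11}.
Thus q = 13 disproves the claim, and no smaller q works.

q = 13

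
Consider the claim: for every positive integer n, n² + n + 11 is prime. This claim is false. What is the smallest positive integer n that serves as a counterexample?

We need the least positive integer n for which n² + n + 11 is not prime.
For n = 1, 2, 3, 4, 5, 6, 7, 8, 9 the conclusion holds.
n = 10: n² + n + 11 = 121 = 11 × 11, composite.
Hence n = 10 is a counterexample.

n = 10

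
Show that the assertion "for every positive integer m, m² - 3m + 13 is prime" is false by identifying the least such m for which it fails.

A counterexample is any positive integer m such that m² - 3m + 13 is not prime; we check each in order.
For m = 1, 2, 3, 4, …, 9, 10, 11 the conclusion holds.
m = 12: m² - 3m + 13 = 121 = 11 × 11, composite.
Hence m = 12 is a counterexample.

m = 12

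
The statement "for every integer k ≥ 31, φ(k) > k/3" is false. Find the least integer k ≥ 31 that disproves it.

k = 36

The first 5 eligible values, up to k = 35, all satisfy the conclusion.
k = 36: φ(36) = 12 and 36/3 = 12, so φ(36) ≤ 36/3.
Hence k = 36 is a counterexample.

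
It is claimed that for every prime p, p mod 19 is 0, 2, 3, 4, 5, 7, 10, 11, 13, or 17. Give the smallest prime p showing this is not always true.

p = 31

Check each prime p in order until the claim fails.
The first 10 eligible values, up to p = 29, all satisfy the conclusion.
p = 31: 31 mod 19 = 12 — not in {0, 2, 3, 4, 5, 7, 10, 11, 13, 17}.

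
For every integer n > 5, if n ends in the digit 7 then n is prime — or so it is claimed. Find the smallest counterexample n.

n = 27

Check each integer n > 5 in order until n ends in the digit 7 but n is not prime.
n = 7: 7 ends in 7 and is prime.
n = 17: 17 ends in 7 and is prime.
n = 27: 27 ends in 7; 27 = 3 × 9, composite.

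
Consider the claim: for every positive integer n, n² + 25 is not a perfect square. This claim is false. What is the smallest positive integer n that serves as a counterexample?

n = 12

The first 11 eligible values, up to n = 11, all satisfy the conclusion.
n = 12: 12² + 25 = 169 = 13², a perfect square.
So n = 12 is the smallest counterexample.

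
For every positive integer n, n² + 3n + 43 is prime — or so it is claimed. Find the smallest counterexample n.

n = 39

Check each positive integer n in order until n² + 3n + 43 is not prime.
The first 38 eligible values, up to n = 38, all satisfy the conclusion.
n = 39: n² + 3n + 43 = 1681 = 41 × 41, composite.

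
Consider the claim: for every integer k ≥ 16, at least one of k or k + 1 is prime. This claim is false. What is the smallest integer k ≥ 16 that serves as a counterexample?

For k = 16, 17, 18, 19 the conclusion holds.
k = 20: 20 = 2 × 10; 21 = 3 × 7 — both composite.
Thus k = 20 disproves the claim, and no smaller k works.

k = 20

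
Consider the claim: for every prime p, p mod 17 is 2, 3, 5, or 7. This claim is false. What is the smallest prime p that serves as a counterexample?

p = 11

We need the least prime p for which the claim fails.
The first 4 eligible values, up to p = 7, all satisfy the conclusion.
p = 11: 11 mod 17 = 11 — not in {2, 3, 5, 7}.
Thus p = 11 disproves the claim, and no smaller p works.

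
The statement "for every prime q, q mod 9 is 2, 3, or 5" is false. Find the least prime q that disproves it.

q = 7

q = 2: 2 mod 9 = 2.
q = 3: 3 mod 9 = 3.
q = 5: 5 mod 9 = 5.
q = 7: 7 mod 9 = 7 — not in {2, 3, 5}.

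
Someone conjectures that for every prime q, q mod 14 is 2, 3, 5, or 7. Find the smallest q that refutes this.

Check each prime q in order until the claim fails.
For q = 2, 3, 5, 7 the conclusion holds.
q = 11: 11 mod 14 = 11 — not in {2, 3, 5, 7}.
Thus q = 11 disproves the claim, and no smaller q works.

q = 11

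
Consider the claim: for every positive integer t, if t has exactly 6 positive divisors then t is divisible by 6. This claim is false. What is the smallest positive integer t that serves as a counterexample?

t = 20

We need the least positive integer t for which t has exactly 6 positive divisors but t is not divisible by 6.
t = 12: τ(12) = 6; 12 mod 6 = 0.
t = 18: τ(18) = 6; 18 mod 6 = 0.
t = 20: τ(20) = 6; 20 mod 6 = 2.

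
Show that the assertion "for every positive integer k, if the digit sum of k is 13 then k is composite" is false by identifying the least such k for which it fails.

k = 67

A counterexample is any positive integer k such that the digit sum of k is 13 but k is prime; we check each in order.
For k = 49, 58 the conclusion holds.
k = 67: digit sum 13; 67 is prime, not composite.
Hence k = 67 is a counterexample.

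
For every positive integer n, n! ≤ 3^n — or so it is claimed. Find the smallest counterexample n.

A counterexample is any positive integer n such that n! > 3^n; we check each in order.
The first 6 eligible values, up to n = 6, all satisfy the conclusion.
n = 7: n! = 5040 and 3^n = 2187, so 5040 > 2187.

n = 7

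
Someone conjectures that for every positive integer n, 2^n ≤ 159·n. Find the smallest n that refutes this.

n = 11

Check each positive integer n in order until 2^n > 159·n.
The first 10 eligible values, up to n = 10, all satisfy the conclusion.
n = 11: 2^n = 2048 and 159·n = 1749, so 2048 > 1749.
Hence n = 11 is a counterexample.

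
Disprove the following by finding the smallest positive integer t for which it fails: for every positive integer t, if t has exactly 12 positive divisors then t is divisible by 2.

t = 315

For t = 60, 72, 84, 90, …, 294, 306, 308 the conclusion holds.
t = 315: τ(315) = 12; 315 mod 2 = 1.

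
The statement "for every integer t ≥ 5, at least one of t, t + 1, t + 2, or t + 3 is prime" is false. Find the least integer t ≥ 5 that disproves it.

For t = 5, 6, 7, 8, …, 21, 22, 23 the conclusion holds.
t = 24: 24 = 2 × 12; 25 = 5 × 5; 26 = 2 × 13; 27 = 3 × 9 — all composite.
Thus t = 24 disproves the claim, and no smaller t works.

t = 24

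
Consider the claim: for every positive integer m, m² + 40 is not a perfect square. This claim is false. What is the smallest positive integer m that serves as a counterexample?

m = 3

We need the least positive integer m for which m² + 40 is a perfect square.
For m = 1, 2 the conclusion holds.
m = 3: 3² + 40 = 49 = 7², a perfect square.
Hence m = 3 is a counterexample.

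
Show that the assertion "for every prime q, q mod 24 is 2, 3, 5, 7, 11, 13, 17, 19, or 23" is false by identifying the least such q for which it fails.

q = 73

For q = 2, 3, 5, 7, …, 61, 67, 71 the conclusion holds.
q = 73: 73 mod 24 = 1 — not in {2, 3, 5, 7, 11, 13, 17, 19, 23}.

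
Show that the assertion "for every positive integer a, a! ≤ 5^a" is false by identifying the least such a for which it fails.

a = 12

The first 11 eligible values, up to a = 11, all satisfy the conclusion.
a = 12: a! = 479001600 and 5^a = 244140625, so 479001600 > 244140625.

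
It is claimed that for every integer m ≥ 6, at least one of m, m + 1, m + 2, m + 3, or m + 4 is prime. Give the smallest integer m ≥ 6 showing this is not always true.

The first 18 eligible values, up to m = 23, all satisfy the conclusion.
m = 24: 24 = 2 × 12; 25 = 5 × 5; 26 = 2 × 13; 27 = 3 × 9; 28 = 2 × 14 — all composite.
Hence m = 24 is a counterexample.

m = 24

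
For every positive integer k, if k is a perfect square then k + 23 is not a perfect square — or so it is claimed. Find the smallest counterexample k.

k = 121

A counterexample is any positive integer k such that k is a perfect square but k + 23 is a perfect square; we check each in order.
For k = 1, 4, 9, 16, 25, 36, 49, 64, 81, 100 the conclusion holds.
k = 121: 121 = 11² and 121 + 23 = 144 = 12².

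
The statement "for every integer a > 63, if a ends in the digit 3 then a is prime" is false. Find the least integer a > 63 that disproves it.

a = 73: 73 ends in 3 and is prime.
a = 83: 83 ends in 3 and is prime.
a = 93: 93 ends in 3; 93 = 3 × 31, composite.

a = 93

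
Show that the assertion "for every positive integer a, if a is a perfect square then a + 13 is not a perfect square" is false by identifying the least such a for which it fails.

a = 36

The first 5 eligible values, up to a = 25, all satisfy the conclusion.
a = 36: 36 = 6² and 36 + 13 = 49 = 7².
Hence a = 36 is a counterexample.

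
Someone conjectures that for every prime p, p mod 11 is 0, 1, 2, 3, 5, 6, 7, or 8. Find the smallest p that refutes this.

p = 31

Check each prime p in order until the claim fails.
For p = 2, 3, 5, 7, 11, 13, 17, 19, 23, 29 the conclusion holds.
p = 31: 31 mod 11 = 9 — not in {0, 1, 2, 3, 5, 6, 7, 8}.
Thus p = 31 disproves the claim, and no smaller p works.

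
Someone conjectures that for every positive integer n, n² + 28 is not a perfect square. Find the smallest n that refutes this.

n = 6

A counterexample is any positive integer n such that n² + 28 is a perfect square; we check each in order.
n = 1: 1² + 28 = 29, not a perfect square.
n = 2: 2² + 28 = 32, not a perfect square.
n = 3: 3² + 28 = 37, not a perfect square.
n = 4: 4² + 28 = 44, not a perfect square.
n = 5: 5² + 28 = 53, not a perfect square.
n = 6: 6² + 28 = 64 = 8², a perfect square.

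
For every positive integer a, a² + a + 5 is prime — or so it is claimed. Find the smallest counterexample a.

A counterexample is any positive integer a such that a² + a + 5 is not prime; we check each in order.
a = 1: a² + a + 5 = 7, prime.
a = 2: a² + a + 5 = 11, prime.
a = 3: a² + a + 5 = 17, prime.
a = 4: a² + a + 5 = 25 = 5 × 5, composite.
So a = 4 is the smallest counterexample.

a = 4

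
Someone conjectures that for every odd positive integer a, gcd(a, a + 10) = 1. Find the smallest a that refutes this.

a = 5

We need the least odd positive integer a for which gcd(a, a + 10) > 1.
a = 1: gcd(1, 11) = 1.
a = 3: gcd(3, 13) = 1.
a = 5: gcd(5, 15) = 5.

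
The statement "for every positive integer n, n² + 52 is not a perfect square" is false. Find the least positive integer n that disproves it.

A counterexample is any positive integer n such that n² + 52 is a perfect square; we check each in order.
For n = 1, 2, 3, 4, …, 9, 10, 11 the conclusion holds.
n = 12: 12² + 52 = 196 = 14², a perfect square.

n = 12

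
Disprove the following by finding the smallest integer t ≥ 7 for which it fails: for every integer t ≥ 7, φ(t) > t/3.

Check each integer t ≥ 7 in order until the claim fails.
t = 7: φ(7) = 6 and 7/3 = 7/3, so φ(7) > 7/3.
t = 8: φ(8) = 4 and 8/3 = 8/3, so φ(8) > 8/3.
t = 9: φ(9) = 6 and 9/3 = 3, so φ(9) > 9/3.
t = 10: φ(10) = 4 and 10/3 = 10/3, so φ(10) > 10/3.
t = 11: φ(11) = 10 and 11/3 = 11/3, so φ(11) > 11/3.
t = 12: φ(12) = 4 and 12/3 = 4, so φ(12) ≤ 12/3.

t = 12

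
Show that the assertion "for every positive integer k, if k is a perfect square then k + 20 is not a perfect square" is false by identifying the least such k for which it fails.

We need the least positive integer k for which k is a perfect square but k + 20 is a perfect square.
k = 1: 1 + 20 = 21, not a perfect square.
k = 4: 4 + 20 = 24, not a perfect square.
k = 9: 9 + 20 = 29, not a perfect square.
k = 16: 16 = 4² and 16 + 20 = 36 = 6².
Hence k = 16 is a counterexample.

k = 16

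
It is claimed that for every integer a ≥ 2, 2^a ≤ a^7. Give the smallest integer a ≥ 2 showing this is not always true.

a = 37

Check each integer a ≥ 2 in order until 2^a > a^7.
For a = 2, 3, 4, 5, …, 34, 35, 36 the conclusion holds.
a = 37: 2^a = 137438953472 and a^7 = 94931877133, so 137438953472 > 94931877133.
Thus a = 37 disproves the claim, and no smaller a works.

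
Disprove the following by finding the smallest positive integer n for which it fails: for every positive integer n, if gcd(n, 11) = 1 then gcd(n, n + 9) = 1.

We need the least positive integer n for which gcd(n, 11) = 1 but gcd(n, n + 9) > 1.
n = 1: gcd(1, 10) = 1.
n = 2: gcd(2, 11) = 1.
n = 3: gcd(3, 12) = 3.
Thus n = 3 disproves the claim, and no smaller n works.

n = 3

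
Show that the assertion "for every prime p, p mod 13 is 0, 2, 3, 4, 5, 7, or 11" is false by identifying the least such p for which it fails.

p = 19

p = 2: 2 mod 13 = 2.
p = 3: 3 mod 13 = 3.
p = 5: 5 mod 13 = 5.
p = 7: 7 mod 13 = 7.
p = 11: 11 mod 13 = 11.
p = 13: 13 mod 13 = 0.
p = 17: 17 mod 13 = 4.
p = 19: 19 mod 13 = 6 — not in {0, 2, 3, 4, 5, 7, 11}.
Hence p = 19 is a counterexample.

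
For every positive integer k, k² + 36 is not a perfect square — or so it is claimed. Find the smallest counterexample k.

k = 8

We need the least positive integer k for which k² + 36 is a perfect square.
The first 7 eligible values, up to k = 7, all satisfy the conclusion.
k = 8: 8² + 36 = 100 = 10², a perfect square.
Thus k = 8 disproves the claim, and no smaller k works.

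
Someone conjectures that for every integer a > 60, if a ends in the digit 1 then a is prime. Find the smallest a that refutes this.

a = 81

Check each integer a > 60 in order until a ends in the digit 1 but a is not prime.
a = 61: 61 ends in 1 and is prime.
a = 71: 71 ends in 1 and is prime.
a = 81: 81 ends in 1; 81 = 3 × 27, composite.
Hence a = 81 is a counterexample.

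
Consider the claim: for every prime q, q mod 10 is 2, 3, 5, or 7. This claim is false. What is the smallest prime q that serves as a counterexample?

q = 11

For q = 2, 3, 5, 7 the conclusion holds.
q = 11: 11 mod 10 = 1 — not in {2, 3, 5, 7}.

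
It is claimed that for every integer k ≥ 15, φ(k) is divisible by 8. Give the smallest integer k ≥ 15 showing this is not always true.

Check each integer k ≥ 15 in order until φ(k) is not divisible by 8.
For k = 15, 16, 17 the conclusion holds.
k = 18: φ(18) = 6; 6 mod 8 = 6.
Hence k = 18 is a counterexample.

k = 18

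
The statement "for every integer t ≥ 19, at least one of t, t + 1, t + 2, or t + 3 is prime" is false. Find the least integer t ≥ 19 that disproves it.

We need the least integer t ≥ 19 for which t, t + 1, t + 2, t + 3 are all composite.
The first 5 eligible values, up to t = 23, all satisfy the conclusion.
t = 24: 24 = 2 × 12; 25 = 5 × 5; 26 = 2 × 13; 27 = 3 × 9 — all composite.

t = 24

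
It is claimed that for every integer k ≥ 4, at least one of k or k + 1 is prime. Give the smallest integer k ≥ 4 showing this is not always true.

k = 8

The first 4 eligible values, up to k = 7, all satisfy the conclusion.
k = 8: 8 = 2 × 4; 9 = 3 × 3 — both composite.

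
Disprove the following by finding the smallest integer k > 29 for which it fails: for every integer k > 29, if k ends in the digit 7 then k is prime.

k = 57

We need the least integer k > 29 for which k ends in the digit 7 but k is not prime.
k = 37: 37 ends in 7 and is prime.
k = 47: 47 ends in 7 and is prime.
k = 57: 57 ends in 7; 57 = 3 × 19, composite.
So k = 57 is the smallest counterexample.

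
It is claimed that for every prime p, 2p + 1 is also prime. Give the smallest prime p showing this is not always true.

p = 7

We need the least prime p for which 2p + 1 is not prime.
p = 2: 2p + 1 = 5, prime.
p = 3: 2p + 1 = 7, prime.
p = 5: 2p + 1 = 11, prime.
p = 7: 2p + 1 = 15 = 3 × 5, not prime.
So p = 7 is the smallest counterexample.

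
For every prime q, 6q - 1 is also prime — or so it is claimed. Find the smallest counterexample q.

q = 11

The first 4 eligible values, up to q = 7, all satisfy the conclusion.
q = 11: 6q - 1 = 65 = 5 × 13, not prime.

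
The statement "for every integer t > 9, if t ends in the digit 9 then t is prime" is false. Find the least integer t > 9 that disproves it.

For t = 19, 29 the conclusion holds.
t = 39: 39 ends in 9; 39 = 3 × 13, composite.

t = 39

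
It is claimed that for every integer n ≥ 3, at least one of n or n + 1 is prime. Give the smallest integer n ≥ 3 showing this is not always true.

A counterexample is any integer n ≥ 3 such that n, n + 1 are both composite; we check each in order.
For n = 3, 4, 5, 6, 7 the conclusion holds.
n = 8: 8 = 2 × 4; 9 = 3 × 3 — both composite.

n = 8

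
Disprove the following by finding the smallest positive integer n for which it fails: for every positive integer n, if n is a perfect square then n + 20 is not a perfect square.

n = 16

Check each positive integer n in order until n is a perfect square but n + 20 is a perfect square.
n = 1: 1 + 20 = 21, not a perfect square.
n = 4: 4 + 20 = 24, not a perfect square.
n = 9: 9 + 20 = 29, not a perfect square.
n = 16: 16 = 4² and 16 + 20 = 36 = 6².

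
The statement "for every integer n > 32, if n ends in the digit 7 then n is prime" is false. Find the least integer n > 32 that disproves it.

n = 57

Check each integer n > 32 in order until n ends in the digit 7 but n is not prime.
For n = 37, 47 the conclusion holds.
n = 57: 57 ends in 7; 57 = 3 × 19, composite.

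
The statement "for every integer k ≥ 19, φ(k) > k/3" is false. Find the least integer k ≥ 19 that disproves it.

We need the least integer k ≥ 19 for which the claim fails.
k = 19: φ(19) = 18 and 19/3 = 19/3, so φ(19) > 19/3.
k = 20: φ(20) = 8 and 20/3 = 20/3, so φ(20) > 20/3.
k = 21: φ(21) = 12 and 21/3 = 7, so φ(21) > 21/3.
k = 22: φ(22) = 10 and 22/3 = 22/3, so φ(22) > 22/3.
k = 23: φ(23) = 22 and 23/3 = 23/3, so φ(23) > 23/3.
k = 24: φ(24) = 8 and 24/3 = 8, so φ(24) ≤ 24/3.
So k = 24 is the smallest counterexample.

k = 24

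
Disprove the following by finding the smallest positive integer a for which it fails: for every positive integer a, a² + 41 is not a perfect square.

For a = 1, 2, 3, 4, …, 17, 18, 19 the conclusion holds.
a = 20: 20² + 41 = 441 = 21², a perfect square.

a = 20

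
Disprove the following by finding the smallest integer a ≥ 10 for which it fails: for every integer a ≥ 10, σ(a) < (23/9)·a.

We need the least integer a ≥ 10 for which the claim fails.
For a = 10, 11, 12, 13, …, 45, 46, 47 the conclusion holds.
a = 48: σ(48) = 124; 124 ≥ 368/3.

a = 48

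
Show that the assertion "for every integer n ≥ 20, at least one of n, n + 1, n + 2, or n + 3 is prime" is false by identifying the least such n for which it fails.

n = 24

For n = 20, 21, 22, 23 the conclusion holds.
n = 24: 24 = 2 × 12; 25 = 5 × 5; 26 = 2 × 13; 27 = 3 × 9 — all composite.
Hence n = 24 is a counterexample.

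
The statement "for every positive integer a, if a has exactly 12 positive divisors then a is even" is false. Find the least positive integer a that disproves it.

a = 315

The first 24 eligible values, up to a = 308, all satisfy the conclusion.
a = 315: divisors of 315: 12 divisors; 315 is odd.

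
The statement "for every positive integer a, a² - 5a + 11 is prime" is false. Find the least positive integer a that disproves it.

a = 7

A counterexample is any positive integer a such that a² - 5a + 11 is not prime; we check each in order.
For a = 1, 2, 3, 4, 5, 6 the conclusion holds.
a = 7: a² - 5a + 11 = 25 = 5 × 5, composite.
Hence a = 7 is a counterexample.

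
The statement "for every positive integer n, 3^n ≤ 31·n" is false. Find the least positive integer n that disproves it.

n = 5

A counterexample is any positive integer n such that 3^n > 31·n; we check each in order.
For n = 1, 2, 3, 4 the conclusion holds.
n = 5: 3^n = 243 and 31·n = 155, so 243 > 155.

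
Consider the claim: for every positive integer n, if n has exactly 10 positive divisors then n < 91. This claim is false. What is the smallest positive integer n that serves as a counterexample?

n = 112

Check each positive integer n in order until n has exactly 10 positive divisors but the claim fails.
For n = 48, 80 the conclusion holds.
n = 112: τ(112) = 10; 112 ≥ 91.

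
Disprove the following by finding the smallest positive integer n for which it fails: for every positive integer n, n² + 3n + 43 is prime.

n = 39

Check each positive integer n in order until n² + 3n + 43 is not prime.
For n = 1, 2, 3, 4, …, 36, 37, 38 the conclusion holds.
n = 39: n² + 3n + 43 = 1681 = 41 × 41, composite.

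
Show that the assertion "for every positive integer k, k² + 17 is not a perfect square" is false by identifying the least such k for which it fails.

k = 8

A counterexample is any positive integer k such that k² + 17 is a perfect square; we check each in order.
For k = 1, 2, 3, 4, 5, 6, 7 the conclusion holds.
k = 8: 8² + 17 = 81 = 9², a perfect square.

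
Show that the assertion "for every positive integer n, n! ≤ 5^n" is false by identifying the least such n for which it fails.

We need the least positive integer n for which n! > 5^n.
For n = 1, 2, 3, 4, …, 9, 10, 11 the conclusion holds.
n = 12: n! = 479001600 and 5^n = 244140625, so 479001600 > 244140625.
Hence n = 12 is a counterexample.

n = 12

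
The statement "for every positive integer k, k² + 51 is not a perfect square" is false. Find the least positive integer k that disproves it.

k = 7

k = 1: 1² + 51 = 52, not a perfect square.
k = 2: 2² + 51 = 55, not a perfect square.
k = 3: 3² + 51 = 60, not a perfect square.
k = 4: 4² + 51 = 67, not a perfect square.
k = 5: 5² + 51 = 76, not a perfect square.
k = 6: 6² + 51 = 87, not a perfect square.
k = 7: 7² + 51 = 100 = 10², a perfect square.
Thus k = 7 disproves the claim, and no smaller k works.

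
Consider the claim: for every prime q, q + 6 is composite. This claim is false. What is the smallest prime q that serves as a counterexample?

We need the least prime q for which q + 6 is prime.
q = 2: q + 6 = 8 = 2 × 4, composite.
q = 3: q + 6 = 9 = 3 × 3, composite.
q = 5: q + 6 = 11, prime — not composite.

q = 5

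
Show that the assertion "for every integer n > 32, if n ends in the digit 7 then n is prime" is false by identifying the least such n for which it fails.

n = 57

For n = 37, 47 the conclusion holds.
n = 57: 57 ends in 7; 57 = 3 × 19, composite.
Hence n = 57 is a counterexample.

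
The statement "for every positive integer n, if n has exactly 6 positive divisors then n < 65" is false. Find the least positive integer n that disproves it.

A counterexample is any positive integer n such that n has exactly 6 positive divisors but the claim fails; we check each in order.
The first 10 eligible values, up to n = 63, all satisfy the conclusion.
n = 68: τ(68) = 6; 68 ≥ 65.

n = 68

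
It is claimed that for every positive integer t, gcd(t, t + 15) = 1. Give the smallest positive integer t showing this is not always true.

t = 3

We need the least positive integer t for which gcd(t, t + 15) > 1.
For t = 1, 2 the conclusion holds.
t = 3: gcd(3, 18) = 3.
So t = 3 is the smallest counterexample.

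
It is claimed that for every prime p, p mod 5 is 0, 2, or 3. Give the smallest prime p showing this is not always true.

p = 11

A counterexample is any prime p such that the claim fails; we check each in order.
The first 4 eligible values, up to p = 7, all satisfy the conclusion.
p = 11: 11 mod 5 = 1 — not in {0, 2, 3}.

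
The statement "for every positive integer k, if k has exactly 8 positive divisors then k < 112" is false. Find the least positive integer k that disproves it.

k = 114

For k = 24, 30, 40, 42, …, 104, 105, 110 the conclusion holds.
k = 114: τ(114) = 8; 114 ≥ 112.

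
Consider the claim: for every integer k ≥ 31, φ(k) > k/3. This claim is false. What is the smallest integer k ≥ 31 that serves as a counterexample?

A counterexample is any integer k ≥ 31 such that the claim fails; we check each in order.
k = 31: φ(31) = 30 and 31/3 = 31/3, so φ(31) > 31/3.
k = 32: φ(32) = 16 and 32/3 = 32/3, so φ(32) > 32/3.
k = 33: φ(33) = 20 and 33/3 = 11, so φ(33) > 33/3.
k = 34: φ(34) = 16 and 34/3 = 34/3, so φ(34) > 34/3.
k = 35: φ(35) = 24 and 35/3 = 35/3, so φ(35) > 35/3.
k = 36: φ(36) = 12 and 36/3 = 12, so φ(36) ≤ 36/3.

k = 36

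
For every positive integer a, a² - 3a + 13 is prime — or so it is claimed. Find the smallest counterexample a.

a = 12

A counterexample is any positive integer a such that a² - 3a + 13 is not prime; we check each in order.
For a = 1, 2, 3, 4, …, 9, 10, 11 the conclusion holds.
a = 12: a² - 3a + 13 = 121 = 11 × 11, composite.
So a = 12 is the smallest counterexample.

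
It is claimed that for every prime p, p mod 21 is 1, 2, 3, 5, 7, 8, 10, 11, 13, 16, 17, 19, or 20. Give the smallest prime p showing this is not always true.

p = 67

We need the least prime p for which the claim fails.
For p = 2, 3, 5, 7, …, 53, 59, 61 the conclusion holds.
p = 67: 67 mod 21 = 4 — not in {1, 2, 3, 5, 7, 8, 10, 11, 13, 16, 17, 19, 20}.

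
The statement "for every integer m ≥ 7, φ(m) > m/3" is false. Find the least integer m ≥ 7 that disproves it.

m = 12

We need the least integer m ≥ 7 for which the claim fails.
The first 5 eligible values, up to m = 11, all satisfy the conclusion.
m = 12: φ(12) = 4 and 12/3 = 4, so φ(12) ≤ 12/3.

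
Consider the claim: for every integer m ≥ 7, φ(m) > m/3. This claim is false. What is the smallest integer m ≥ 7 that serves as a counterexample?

m = 12

A counterexample is any integer m ≥ 7 such that the claim fails; we check each in order.
m = 7: φ(7) = 6 and 7/3 = 7/3, so φ(7) > 7/3.
m = 8: φ(8) = 4 and 8/3 = 8/3, so φ(8) > 8/3.
m = 9: φ(9) = 6 and 9/3 = 3, so φ(9) > 9/3.
m = 10: φ(10) = 4 and 10/3 = 10/3, so φ(10) > 10/3.
m = 11: φ(11) = 10 and 11/3 = 11/3, so φ(11) > 11/3.
m = 12: φ(12) = 4 and 12/3 = 4, so φ(12) ≤ 12/3.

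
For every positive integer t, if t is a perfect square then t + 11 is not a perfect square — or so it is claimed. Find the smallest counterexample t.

t = 25

A counterexample is any positive integer t such that t is a perfect square but t + 11 is a perfect square; we check each in order.
For t = 1, 4, 9, 16 the conclusion holds.
t = 25: 25 = 5² and 25 + 11 = 36 = 6².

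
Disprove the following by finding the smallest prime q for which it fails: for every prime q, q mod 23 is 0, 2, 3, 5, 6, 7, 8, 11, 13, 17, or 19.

q = 37

For q = 2, 3, 5, 7, …, 23, 29, 31 the conclusion holds.
q = 37: 37 mod 23 = 14 — not in {0, 2, 3, 5, 6, 7, 8, 11, 13, 17, 19}.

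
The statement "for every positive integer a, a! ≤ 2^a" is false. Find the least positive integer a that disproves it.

We need the least positive integer a for which a! > 2^a.
a = 1: a! = 1 and 2^a = 2, so 1 ≤ 2.
a = 2: a! = 2 and 2^a = 4, so 2 ≤ 4.
a = 3: a! = 6 and 2^a = 8, so 6 ≤ 8.
a = 4: a! = 24 and 2^a = 16, so 24 > 16.
Hence a = 4 is a counterexample.

a = 4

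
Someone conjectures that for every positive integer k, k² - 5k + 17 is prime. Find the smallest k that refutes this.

k = 13

A counterexample is any positive integer k such that k² - 5k + 17 is not prime; we check each in order.
The first 12 eligible values, up to k = 12, all satisfy the conclusion.
k = 13: k² - 5k + 17 = 121 = 11 × 11, composite.
So k = 13 is the smallest counterexample.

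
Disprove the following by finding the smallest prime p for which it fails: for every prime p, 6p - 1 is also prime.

p = 11

The first 4 eligible values, up to p = 7, all satisfy the conclusion.
p = 11: 6p - 1 = 65 = 5 × 13, not prime.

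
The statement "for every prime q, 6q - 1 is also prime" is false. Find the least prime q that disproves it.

The first 4 eligible values, up to q = 7, all satisfy the conclusion.
q = 11: 6q - 1 = 65 = 5 × 13, not prime.

q = 11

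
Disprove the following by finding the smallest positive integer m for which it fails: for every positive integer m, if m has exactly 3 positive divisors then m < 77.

m = 121

Check each positive integer m in order until m has exactly 3 positive divisors but the claim fails.
For m = 4, 9, 25, 49 the conclusion holds.
m = 121: τ(121) = 3; 121 ≥ 77.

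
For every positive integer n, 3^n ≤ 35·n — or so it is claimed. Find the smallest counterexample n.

A counterexample is any positive integer n such that 3^n > 35·n; we check each in order.
The first 4 eligible values, up to n = 4, all satisfy the conclusion.
n = 5: 3^n = 243 and 35·n = 175, so 243 > 175.

n = 5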